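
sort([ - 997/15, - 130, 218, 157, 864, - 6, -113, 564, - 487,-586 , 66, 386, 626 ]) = [-586, - 487, -130, - 113,-997/15 , - 6, 66, 157,218,386, 564,626,864 ]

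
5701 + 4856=10557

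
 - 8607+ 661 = - 7946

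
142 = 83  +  59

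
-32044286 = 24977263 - 57021549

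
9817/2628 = 9817/2628  =  3.74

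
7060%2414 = 2232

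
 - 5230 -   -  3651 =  - 1579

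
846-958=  - 112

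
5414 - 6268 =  - 854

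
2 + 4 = 6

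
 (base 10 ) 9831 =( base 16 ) 2667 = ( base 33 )90U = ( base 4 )2121213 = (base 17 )2005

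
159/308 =159/308 = 0.52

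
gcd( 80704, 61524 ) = 4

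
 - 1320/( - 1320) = 1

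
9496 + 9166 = 18662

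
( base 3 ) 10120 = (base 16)60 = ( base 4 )1200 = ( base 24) 40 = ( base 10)96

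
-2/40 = -1/20 = - 0.05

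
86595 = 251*345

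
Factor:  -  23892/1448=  - 2^(-1) * 3^1 *11^1  =  - 33/2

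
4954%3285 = 1669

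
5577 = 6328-751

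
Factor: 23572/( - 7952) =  - 83/28 = - 2^( - 2 )*7^( - 1) * 83^1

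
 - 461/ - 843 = 461/843 = 0.55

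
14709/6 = 4903/2 = 2451.50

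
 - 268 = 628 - 896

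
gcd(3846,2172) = 6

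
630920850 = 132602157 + 498318693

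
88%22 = 0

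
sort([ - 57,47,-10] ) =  [  -  57, - 10, 47]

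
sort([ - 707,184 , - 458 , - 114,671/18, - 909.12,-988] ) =[  -  988,-909.12,  -  707, - 458 , - 114,671/18, 184 ] 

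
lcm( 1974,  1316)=3948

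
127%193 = 127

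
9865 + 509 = 10374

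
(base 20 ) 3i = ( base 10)78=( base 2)1001110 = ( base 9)86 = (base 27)2O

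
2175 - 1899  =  276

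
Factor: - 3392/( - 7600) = 212/475 = 2^2*5^( - 2 )*19^ ( - 1)*53^1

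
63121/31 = 2036+5/31 = 2036.16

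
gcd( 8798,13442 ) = 2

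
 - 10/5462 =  - 1 + 2726/2731 = - 0.00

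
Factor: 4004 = 2^2*7^1*11^1*13^1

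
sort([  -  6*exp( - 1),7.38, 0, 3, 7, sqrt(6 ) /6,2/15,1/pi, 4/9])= [  -  6*exp( - 1 ), 0,2/15,1/pi, sqrt( 6 ) /6,  4/9,3, 7,  7.38]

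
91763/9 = 10195  +  8/9 = 10195.89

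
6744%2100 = 444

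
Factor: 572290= 2^1*5^1*151^1*379^1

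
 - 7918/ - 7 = 1131+1/7 = 1131.14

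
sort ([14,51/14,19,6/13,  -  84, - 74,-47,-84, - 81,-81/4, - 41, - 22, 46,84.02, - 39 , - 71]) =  [ - 84, - 84, - 81, - 74,-71, - 47, - 41, - 39, - 22  , - 81/4,6/13,  51/14,14,19, 46,84.02 ] 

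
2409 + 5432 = 7841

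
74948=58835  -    -  16113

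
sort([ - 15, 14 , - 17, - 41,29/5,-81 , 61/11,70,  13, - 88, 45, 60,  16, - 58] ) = [ - 88,  -  81, -58,- 41, - 17,  -  15,  61/11,  29/5,13,  14,  16,45,60, 70 ]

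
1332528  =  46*28968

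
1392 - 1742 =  - 350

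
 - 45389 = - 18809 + - 26580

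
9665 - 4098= 5567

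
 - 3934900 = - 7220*545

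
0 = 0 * 56544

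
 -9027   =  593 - 9620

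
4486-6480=  -  1994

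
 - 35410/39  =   - 908+2/39 = - 907.95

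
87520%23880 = 15880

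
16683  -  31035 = -14352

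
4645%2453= 2192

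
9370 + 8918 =18288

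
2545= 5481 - 2936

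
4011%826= 707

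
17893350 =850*21051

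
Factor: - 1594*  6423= - 10238262= - 2^1 * 3^1*797^1*2141^1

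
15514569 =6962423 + 8552146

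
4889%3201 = 1688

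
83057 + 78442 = 161499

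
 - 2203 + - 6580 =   -  8783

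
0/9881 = 0 = 0.00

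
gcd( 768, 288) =96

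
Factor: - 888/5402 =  - 2^2*3^1*73^ ( - 1 ) = - 12/73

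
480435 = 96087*5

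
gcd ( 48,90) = 6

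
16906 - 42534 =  - 25628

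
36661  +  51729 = 88390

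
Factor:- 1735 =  - 5^1*347^1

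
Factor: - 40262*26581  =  - 2^1*19^1*41^1*491^1 *1399^1 = - 1070204222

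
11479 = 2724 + 8755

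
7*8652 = 60564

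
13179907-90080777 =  - 76900870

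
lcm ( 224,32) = 224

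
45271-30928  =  14343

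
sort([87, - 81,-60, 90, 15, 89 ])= [ - 81,-60 , 15, 87, 89,90] 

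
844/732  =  1 + 28/183 = 1.15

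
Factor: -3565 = - 5^1*23^1*31^1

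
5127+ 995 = 6122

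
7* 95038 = 665266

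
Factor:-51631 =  - 51631^1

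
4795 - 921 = 3874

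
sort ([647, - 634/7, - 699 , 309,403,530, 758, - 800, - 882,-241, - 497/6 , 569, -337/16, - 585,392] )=[ - 882, -800, - 699, - 585, - 241, - 634/7, - 497/6, - 337/16,309,392 , 403, 530,569,647,758]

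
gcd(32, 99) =1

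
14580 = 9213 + 5367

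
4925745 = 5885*837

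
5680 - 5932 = -252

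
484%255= 229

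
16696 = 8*2087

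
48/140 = 12/35 = 0.34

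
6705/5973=1 + 244/1991 = 1.12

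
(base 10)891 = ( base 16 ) 37B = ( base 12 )623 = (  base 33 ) r0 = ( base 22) 1IB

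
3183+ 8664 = 11847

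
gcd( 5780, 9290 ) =10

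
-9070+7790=-1280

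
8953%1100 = 153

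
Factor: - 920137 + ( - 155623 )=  - 2^4 * 5^1*7^1 * 17^1*113^1   =  - 1075760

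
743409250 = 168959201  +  574450049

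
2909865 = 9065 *321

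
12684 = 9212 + 3472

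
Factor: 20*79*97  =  2^2*5^1*79^1*97^1  =  153260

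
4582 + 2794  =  7376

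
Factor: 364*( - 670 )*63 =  - 15364440 = - 2^3*3^2*5^1 * 7^2*13^1*67^1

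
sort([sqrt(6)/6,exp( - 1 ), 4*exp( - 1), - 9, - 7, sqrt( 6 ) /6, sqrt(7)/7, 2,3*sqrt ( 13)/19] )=[ - 9,-7,exp( - 1), sqrt( 7)/7 , sqrt( 6 ) /6, sqrt(6 )/6, 3*sqrt( 13)/19, 4*exp( - 1),2 ] 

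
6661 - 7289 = - 628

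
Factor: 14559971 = 67^1*217313^1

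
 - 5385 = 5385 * ( - 1)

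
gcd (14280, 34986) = 714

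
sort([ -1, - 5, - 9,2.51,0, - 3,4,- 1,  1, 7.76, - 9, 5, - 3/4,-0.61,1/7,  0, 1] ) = [  -  9, - 9,- 5, - 3, - 1, - 1, -3/4,-0.61,0, 0,1/7,1, 1, 2.51, 4,5,7.76] 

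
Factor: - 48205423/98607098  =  -2^(-1)*7^1*239^( - 1)*206291^ ( - 1)*6886489^1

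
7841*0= 0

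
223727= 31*7217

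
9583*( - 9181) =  - 87981523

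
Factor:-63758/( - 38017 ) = 2^1*7^(  -  1)*71^1*449^1*5431^ ( - 1)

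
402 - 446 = - 44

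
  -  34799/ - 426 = 81 + 293/426 = 81.69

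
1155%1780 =1155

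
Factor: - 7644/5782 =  - 2^1*3^1*13^1  *59^( - 1) = - 78/59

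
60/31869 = 20/10623 =0.00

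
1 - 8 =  - 7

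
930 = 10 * 93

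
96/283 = 96/283 = 0.34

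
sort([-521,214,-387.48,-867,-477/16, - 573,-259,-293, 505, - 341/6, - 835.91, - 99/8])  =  [ - 867, - 835.91,- 573, - 521, - 387.48, - 293,  -  259, - 341/6, - 477/16 ,  -  99/8, 214,505]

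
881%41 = 20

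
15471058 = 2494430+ 12976628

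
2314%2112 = 202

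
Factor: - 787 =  - 787^1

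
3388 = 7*484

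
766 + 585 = 1351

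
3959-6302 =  -2343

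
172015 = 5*34403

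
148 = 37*4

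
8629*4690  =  40470010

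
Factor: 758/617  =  2^1*379^1*617^( - 1 )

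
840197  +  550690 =1390887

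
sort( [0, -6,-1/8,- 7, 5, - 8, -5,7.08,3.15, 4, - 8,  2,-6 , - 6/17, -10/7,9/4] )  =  [ - 8, - 8 ,  -  7,  -  6,- 6,-5,  -  10/7,-6/17 , - 1/8,0, 2, 9/4,3.15,  4, 5, 7.08 ] 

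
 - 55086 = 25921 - 81007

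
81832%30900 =20032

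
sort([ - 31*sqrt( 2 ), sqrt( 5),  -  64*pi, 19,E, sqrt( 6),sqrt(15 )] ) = [ -64*pi, - 31*sqrt(2),sqrt (5),sqrt( 6 ), E, sqrt( 15), 19] 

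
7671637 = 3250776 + 4420861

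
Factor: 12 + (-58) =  - 2^1*23^1= - 46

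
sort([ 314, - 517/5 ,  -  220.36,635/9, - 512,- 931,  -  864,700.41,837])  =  [ - 931, - 864, - 512, - 220.36, - 517/5,635/9,314,700.41,  837] 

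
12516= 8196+4320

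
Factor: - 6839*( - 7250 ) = 2^1*5^3*7^1*29^1*977^1 = 49582750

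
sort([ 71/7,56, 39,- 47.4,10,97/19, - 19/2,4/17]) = [ - 47.4, - 19/2, 4/17,97/19 , 10, 71/7, 39,  56 ] 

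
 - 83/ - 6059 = 1/73 = 0.01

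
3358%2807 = 551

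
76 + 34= 110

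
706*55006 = 38834236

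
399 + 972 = 1371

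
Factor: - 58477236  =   -2^2*3^1*4873103^1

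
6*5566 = 33396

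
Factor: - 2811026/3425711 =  - 2^1 *271^( - 1)*12641^( - 1)*1405513^1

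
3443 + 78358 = 81801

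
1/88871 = 1/88871 =0.00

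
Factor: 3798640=2^4 * 5^1*103^1*461^1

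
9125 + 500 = 9625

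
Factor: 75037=75037^1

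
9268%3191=2886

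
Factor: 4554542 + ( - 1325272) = 3229270 = 2^1*5^1 *11^1 * 31^1 *947^1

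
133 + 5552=5685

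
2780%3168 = 2780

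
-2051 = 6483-8534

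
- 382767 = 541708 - 924475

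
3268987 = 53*61679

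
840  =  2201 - 1361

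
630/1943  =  630/1943 = 0.32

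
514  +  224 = 738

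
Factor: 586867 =127^1*4621^1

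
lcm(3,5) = 15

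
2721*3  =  8163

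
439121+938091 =1377212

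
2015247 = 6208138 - 4192891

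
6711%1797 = 1320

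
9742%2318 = 470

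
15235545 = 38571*395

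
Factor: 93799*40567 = 3805144033= 97^1*113^1 * 359^1*967^1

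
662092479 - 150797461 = 511295018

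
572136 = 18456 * 31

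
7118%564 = 350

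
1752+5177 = 6929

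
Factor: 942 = 2^1*3^1*157^1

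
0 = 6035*0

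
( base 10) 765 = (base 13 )46B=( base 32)NT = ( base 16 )2FD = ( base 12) 539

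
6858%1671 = 174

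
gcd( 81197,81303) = 1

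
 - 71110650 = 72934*(- 975) 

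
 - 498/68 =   -  249/34 = - 7.32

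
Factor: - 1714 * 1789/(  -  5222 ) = 1533173/2611  =  7^( - 1)*373^( - 1)* 857^1 * 1789^1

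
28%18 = 10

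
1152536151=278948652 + 873587499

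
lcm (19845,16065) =337365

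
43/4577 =43/4577 = 0.01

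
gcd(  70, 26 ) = 2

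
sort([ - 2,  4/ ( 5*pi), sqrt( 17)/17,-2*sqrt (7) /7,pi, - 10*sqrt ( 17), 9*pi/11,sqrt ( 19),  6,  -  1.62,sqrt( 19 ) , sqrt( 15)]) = [-10*sqrt( 17 ), - 2, - 1.62,-2 *sqrt(7) /7, sqrt ( 17) /17 , 4/(5*pi),  9*pi/11,pi, sqrt(15) , sqrt( 19), sqrt ( 19), 6]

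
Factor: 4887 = 3^3*181^1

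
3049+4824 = 7873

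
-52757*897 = - 47323029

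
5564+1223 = 6787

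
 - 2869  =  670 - 3539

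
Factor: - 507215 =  - 5^1*61^1 *1663^1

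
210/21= 10=   10.00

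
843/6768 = 281/2256= 0.12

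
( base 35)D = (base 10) 13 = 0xD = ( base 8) 15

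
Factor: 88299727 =1597^1 * 55291^1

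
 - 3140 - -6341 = 3201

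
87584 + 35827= 123411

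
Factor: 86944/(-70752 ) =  - 247/201=- 3^( - 1 )* 13^1*  19^1*67^(-1 ) 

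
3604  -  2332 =1272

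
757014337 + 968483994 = 1725498331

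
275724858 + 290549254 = 566274112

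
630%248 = 134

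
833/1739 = 833/1739 = 0.48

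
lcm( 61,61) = 61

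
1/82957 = 1/82957= 0.00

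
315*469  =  147735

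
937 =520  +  417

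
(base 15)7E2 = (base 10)1787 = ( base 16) 6fb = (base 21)412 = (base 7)5132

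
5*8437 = 42185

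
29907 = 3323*9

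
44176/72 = 613 + 5/9  =  613.56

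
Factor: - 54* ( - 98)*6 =31752  =  2^3* 3^4  *  7^2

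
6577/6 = 1096 + 1/6 = 1096.17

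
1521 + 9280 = 10801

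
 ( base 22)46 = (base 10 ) 94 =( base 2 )1011110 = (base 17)59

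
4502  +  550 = 5052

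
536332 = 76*7057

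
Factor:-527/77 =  - 7^( - 1 )*11^( - 1 )*17^1* 31^1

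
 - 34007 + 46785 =12778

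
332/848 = 83/212 = 0.39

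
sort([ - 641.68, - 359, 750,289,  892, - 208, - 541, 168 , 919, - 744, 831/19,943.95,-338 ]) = [- 744, -641.68, - 541,- 359, - 338, - 208,831/19,168, 289,750,892, 919,  943.95]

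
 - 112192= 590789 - 702981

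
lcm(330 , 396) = 1980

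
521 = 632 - 111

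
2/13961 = 2/13961 = 0.00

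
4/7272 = 1/1818 = 0.00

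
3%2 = 1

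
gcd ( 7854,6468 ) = 462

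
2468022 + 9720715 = 12188737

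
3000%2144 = 856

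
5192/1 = 5192 = 5192.00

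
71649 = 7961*9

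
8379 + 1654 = 10033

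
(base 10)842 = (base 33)ph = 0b1101001010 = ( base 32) QA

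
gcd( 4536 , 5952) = 24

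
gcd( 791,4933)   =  1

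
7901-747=7154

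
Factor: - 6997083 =  -  3^1*23^2*4409^1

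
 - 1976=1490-3466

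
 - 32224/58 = - 556 + 12/29  =  - 555.59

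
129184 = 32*4037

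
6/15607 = 6/15607 = 0.00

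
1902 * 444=844488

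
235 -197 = 38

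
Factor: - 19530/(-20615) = 2^1 * 3^2* 19^(-1) = 18/19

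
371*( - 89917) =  - 33359207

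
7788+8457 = 16245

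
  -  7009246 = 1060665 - 8069911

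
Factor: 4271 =4271^1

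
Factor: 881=881^1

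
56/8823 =56/8823 = 0.01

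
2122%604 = 310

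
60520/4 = 15130 = 15130.00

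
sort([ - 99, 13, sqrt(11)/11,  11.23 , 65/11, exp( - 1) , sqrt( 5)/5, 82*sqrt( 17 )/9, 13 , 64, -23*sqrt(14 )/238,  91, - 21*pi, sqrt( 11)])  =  [  -  99, - 21*pi ,-23 *sqrt(14)/238 , sqrt ( 11)/11, exp (-1), sqrt(5)/5,sqrt(11 ), 65/11,11.23, 13, 13,82 * sqrt(17 ) /9,64,91]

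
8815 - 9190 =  - 375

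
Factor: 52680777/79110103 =3^1*41^1* 283^( - 1) * 279541^( - 1 )*428299^1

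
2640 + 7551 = 10191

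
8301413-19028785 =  - 10727372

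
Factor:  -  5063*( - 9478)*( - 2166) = - 2^2*3^1 *7^1*19^2* 61^1*83^1*677^1  =  - 103940088924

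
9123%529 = 130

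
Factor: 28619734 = 2^1*11^1*13^1*100069^1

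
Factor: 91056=2^4 * 3^1*7^1*271^1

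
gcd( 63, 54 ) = 9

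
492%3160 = 492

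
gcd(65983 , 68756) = 1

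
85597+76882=162479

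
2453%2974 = 2453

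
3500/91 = 500/13= 38.46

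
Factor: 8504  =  2^3*1063^1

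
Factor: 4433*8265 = 3^1*5^1*11^1*13^1*19^1*29^1* 31^1 = 36638745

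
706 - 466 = 240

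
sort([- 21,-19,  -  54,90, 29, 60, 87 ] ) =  [ - 54, - 21, -19, 29,  60, 87, 90]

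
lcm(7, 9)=63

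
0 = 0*488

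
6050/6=1008+1/3 = 1008.33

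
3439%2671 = 768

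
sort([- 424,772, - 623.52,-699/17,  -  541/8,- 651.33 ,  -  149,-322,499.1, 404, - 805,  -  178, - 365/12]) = [ - 805, - 651.33,- 623.52,  -  424, - 322, -178, - 149, - 541/8, - 699/17, - 365/12,404, 499.1 , 772]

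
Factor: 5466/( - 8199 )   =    -  2/3  =  - 2^1*3^( - 1) 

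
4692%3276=1416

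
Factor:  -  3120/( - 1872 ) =5/3  =  3^ ( - 1)*5^1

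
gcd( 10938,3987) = 3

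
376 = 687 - 311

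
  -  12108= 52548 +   -  64656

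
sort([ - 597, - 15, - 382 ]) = [-597, - 382 , - 15 ] 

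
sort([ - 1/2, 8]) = [ - 1/2, 8 ]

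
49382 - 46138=3244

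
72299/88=821 + 51/88= 821.58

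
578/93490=289/46745 = 0.01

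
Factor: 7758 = 2^1*3^2*431^1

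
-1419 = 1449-2868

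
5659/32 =5659/32 = 176.84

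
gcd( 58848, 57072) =48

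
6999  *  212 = 1483788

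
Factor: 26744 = 2^3*3343^1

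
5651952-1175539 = 4476413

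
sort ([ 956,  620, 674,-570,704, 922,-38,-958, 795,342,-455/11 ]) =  [ - 958,-570, - 455/11, - 38,342,620,674,704, 795, 922, 956 ] 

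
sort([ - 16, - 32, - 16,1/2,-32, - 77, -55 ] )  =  [- 77,-55,  -  32 , - 32, - 16,  -  16, 1/2] 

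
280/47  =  280/47 = 5.96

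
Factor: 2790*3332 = 2^3*3^2*5^1*7^2*17^1*31^1 = 9296280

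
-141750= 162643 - 304393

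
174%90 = 84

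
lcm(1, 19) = 19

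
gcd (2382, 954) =6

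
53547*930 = 49798710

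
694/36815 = 694/36815 = 0.02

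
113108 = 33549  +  79559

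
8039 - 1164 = 6875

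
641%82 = 67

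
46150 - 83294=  - 37144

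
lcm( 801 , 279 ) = 24831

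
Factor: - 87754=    - 2^1*17^1*29^1*89^1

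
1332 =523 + 809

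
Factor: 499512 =2^3 * 3^1*13^1*1601^1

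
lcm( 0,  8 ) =0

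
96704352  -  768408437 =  - 671704085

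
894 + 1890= 2784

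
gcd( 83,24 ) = 1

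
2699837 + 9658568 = 12358405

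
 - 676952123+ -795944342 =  - 1472896465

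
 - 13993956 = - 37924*369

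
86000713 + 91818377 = 177819090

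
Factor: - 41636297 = -41636297^1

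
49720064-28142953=21577111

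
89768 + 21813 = 111581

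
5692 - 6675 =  - 983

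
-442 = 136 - 578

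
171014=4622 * 37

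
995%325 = 20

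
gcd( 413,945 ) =7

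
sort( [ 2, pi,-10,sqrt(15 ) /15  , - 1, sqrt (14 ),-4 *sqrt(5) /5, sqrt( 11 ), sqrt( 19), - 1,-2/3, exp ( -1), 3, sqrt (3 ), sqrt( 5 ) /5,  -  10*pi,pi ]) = [ - 10*pi,-10, - 4*sqrt( 5 ) /5, - 1,  -  1, - 2/3,  sqrt(15)/15,exp(-1 ),sqrt(5) /5,sqrt( 3 ),2,3 , pi, pi , sqrt(11 ), sqrt( 14), sqrt ( 19 ) ] 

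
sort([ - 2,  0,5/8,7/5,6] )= [ - 2,0,5/8,7/5, 6 ]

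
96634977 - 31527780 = 65107197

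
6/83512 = 3/41756 =0.00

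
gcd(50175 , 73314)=9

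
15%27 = 15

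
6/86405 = 6/86405 = 0.00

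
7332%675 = 582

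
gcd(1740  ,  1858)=2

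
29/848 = 29/848 = 0.03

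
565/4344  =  565/4344 = 0.13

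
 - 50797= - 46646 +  - 4151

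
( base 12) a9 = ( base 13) 9C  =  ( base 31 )45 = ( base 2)10000001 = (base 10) 129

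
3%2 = 1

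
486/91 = 5 + 31/91 = 5.34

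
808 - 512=296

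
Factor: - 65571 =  - 3^1 * 11^1 * 1987^1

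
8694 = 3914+4780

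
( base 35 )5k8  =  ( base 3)100101002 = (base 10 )6833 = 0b1101010110001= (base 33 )692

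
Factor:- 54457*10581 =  - 3^1*13^1*59^1 * 71^1*3527^1 = - 576209517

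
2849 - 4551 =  - 1702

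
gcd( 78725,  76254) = 1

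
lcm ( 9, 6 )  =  18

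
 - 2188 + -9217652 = - 9219840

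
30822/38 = 15411/19 = 811.11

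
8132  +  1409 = 9541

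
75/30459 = 25/10153 = 0.00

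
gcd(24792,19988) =4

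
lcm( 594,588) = 58212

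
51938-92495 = - 40557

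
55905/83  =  673+46/83 = 673.55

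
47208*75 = 3540600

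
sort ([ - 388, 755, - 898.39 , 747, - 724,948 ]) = [ - 898.39,-724, - 388, 747, 755, 948] 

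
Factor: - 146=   -  2^1*73^1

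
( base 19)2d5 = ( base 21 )248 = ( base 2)1111001110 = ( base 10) 974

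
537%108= 105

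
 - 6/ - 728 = 3/364 = 0.01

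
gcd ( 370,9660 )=10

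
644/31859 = 644/31859 = 0.02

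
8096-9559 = -1463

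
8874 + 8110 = 16984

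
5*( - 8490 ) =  - 42450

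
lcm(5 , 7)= 35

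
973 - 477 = 496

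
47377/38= 1246 + 29/38= 1246.76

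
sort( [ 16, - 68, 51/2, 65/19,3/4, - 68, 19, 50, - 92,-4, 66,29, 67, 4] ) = [  -  92,-68,-68,-4, 3/4,65/19, 4, 16,19,  51/2, 29,  50,66, 67] 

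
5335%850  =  235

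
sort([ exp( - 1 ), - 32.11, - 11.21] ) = [ - 32.11, - 11.21, exp( - 1)]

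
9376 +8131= 17507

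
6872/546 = 12 + 160/273 = 12.59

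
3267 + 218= 3485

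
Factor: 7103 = 7103^1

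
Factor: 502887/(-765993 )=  - 539/821 = -7^2*11^1*821^ ( -1)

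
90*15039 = 1353510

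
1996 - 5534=-3538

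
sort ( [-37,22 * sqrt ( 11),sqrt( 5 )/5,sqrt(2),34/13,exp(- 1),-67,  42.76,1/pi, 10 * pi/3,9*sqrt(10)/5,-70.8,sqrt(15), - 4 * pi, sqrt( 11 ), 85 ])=[ - 70.8, - 67,-37, - 4 * pi,1/pi,exp( - 1 ),sqrt( 5)/5,sqrt(2), 34/13, sqrt(11 ),sqrt( 15 ),9* sqrt (10)/5,10*pi/3, 42.76,22*sqrt ( 11), 85]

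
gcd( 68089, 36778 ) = 497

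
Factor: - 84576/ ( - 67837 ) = 2^5*3^1*7^( - 1)*11^(  -  1) = 96/77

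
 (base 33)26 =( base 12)60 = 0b1001000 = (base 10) 72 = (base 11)66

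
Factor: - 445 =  - 5^1*89^1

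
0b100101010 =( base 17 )109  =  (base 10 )298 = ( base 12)20A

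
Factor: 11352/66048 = 11/64 = 2^( - 6)*11^1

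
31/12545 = 31/12545  =  0.00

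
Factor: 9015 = 3^1*5^1 * 601^1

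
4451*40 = 178040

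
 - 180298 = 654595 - 834893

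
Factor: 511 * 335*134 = 22938790   =  2^1 * 5^1*7^1 * 67^2 * 73^1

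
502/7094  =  251/3547 = 0.07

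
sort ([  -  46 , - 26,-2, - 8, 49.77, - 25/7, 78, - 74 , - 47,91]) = [ - 74, - 47, - 46,-26, -8, - 25/7  ,-2, 49.77, 78,91 ] 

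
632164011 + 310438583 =942602594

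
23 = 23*1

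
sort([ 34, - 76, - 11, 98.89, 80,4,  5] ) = [ - 76, - 11, 4, 5, 34, 80,98.89 ] 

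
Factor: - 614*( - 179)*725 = 79681850 = 2^1* 5^2*29^1*179^1 * 307^1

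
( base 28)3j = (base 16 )67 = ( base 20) 53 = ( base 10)103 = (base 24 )47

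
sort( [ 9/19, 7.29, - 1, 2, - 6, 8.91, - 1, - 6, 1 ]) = [ - 6, -6, - 1, - 1 , 9/19 , 1, 2, 7.29, 8.91 ] 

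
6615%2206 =2203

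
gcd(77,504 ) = 7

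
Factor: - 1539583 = -1539583^1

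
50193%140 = 73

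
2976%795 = 591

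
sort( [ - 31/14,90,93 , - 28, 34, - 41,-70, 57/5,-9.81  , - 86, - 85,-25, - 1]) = [ - 86, -85,- 70, -41,- 28,- 25  , - 9.81, - 31/14, - 1 , 57/5,34 , 90, 93 ]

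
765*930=711450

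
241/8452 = 241/8452=0.03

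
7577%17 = 12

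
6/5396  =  3/2698 = 0.00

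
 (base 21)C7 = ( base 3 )100121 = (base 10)259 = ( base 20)CJ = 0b100000011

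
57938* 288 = 16686144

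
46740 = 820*57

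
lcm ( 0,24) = 0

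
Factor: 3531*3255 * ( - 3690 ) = -42410664450 = - 2^1*3^4*5^2*7^1*11^1*31^1*41^1*107^1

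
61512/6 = 10252  =  10252.00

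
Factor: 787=787^1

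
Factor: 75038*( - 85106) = -2^2 *7^1*17^1*2207^1*6079^1=- 6386184028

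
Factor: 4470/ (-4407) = - 2^1*5^1 * 13^ ( - 1 )*113^( - 1) *149^1 = - 1490/1469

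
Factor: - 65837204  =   -2^2*19^1*866279^1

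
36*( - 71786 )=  - 2584296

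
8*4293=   34344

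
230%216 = 14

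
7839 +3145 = 10984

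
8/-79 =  - 1 + 71/79 =-0.10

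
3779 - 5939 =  - 2160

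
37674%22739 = 14935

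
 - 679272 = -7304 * 93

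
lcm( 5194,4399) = 431102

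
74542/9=8282+4/9 = 8282.44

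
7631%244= 67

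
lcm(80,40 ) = 80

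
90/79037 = 90/79037 = 0.00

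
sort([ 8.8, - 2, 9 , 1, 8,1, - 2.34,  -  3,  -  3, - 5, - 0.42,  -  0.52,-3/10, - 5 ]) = [-5, - 5,- 3, - 3, - 2.34, - 2, - 0.52,  -  0.42, - 3/10, 1, 1, 8, 8.8, 9]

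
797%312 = 173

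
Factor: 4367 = 11^1*397^1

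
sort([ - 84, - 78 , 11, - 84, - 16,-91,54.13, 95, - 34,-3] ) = [-91, - 84, - 84, - 78, - 34, - 16, -3 , 11,54.13,95]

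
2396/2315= 1 + 81/2315=1.03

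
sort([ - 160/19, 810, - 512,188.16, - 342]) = [ - 512, -342, - 160/19, 188.16, 810]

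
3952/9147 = 3952/9147= 0.43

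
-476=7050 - 7526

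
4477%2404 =2073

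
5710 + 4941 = 10651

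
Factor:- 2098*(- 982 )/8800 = 2^ ( - 3)*5^(-2 )*11^(-1)*491^1 * 1049^1=515059/2200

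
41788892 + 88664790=130453682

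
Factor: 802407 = 3^1*267469^1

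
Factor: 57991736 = 2^3*11^1*658997^1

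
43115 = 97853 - 54738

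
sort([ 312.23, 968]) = [312.23, 968] 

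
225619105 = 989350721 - 763731616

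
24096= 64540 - 40444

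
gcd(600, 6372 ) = 12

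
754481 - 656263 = 98218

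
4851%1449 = 504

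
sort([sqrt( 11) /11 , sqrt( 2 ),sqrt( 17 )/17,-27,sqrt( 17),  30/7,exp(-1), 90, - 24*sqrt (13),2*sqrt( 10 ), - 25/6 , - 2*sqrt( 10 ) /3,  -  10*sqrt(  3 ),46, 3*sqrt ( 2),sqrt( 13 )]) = [ - 24*sqrt( 13 ), - 27,- 10*sqrt ( 3), - 25/6, - 2*sqrt( 10 )/3 , sqrt( 17 ) /17 , sqrt( 11)/11, exp( -1 ),sqrt( 2 ),sqrt(13),sqrt( 17),3 * sqrt( 2 ), 30/7,2*sqrt( 10 ), 46 , 90 ]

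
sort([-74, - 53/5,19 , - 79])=[ - 79, -74, - 53/5,19]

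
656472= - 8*( - 82059) 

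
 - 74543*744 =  - 55459992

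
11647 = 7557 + 4090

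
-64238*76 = -4882088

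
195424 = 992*197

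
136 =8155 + - 8019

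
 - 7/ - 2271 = 7/2271 = 0.00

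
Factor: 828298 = 2^1 * 29^1 * 14281^1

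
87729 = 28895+58834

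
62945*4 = 251780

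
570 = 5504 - 4934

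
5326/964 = 5 + 253/482 = 5.52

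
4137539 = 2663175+1474364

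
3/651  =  1/217 = 0.00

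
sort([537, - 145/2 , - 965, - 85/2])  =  [  -  965, - 145/2, - 85/2,537 ]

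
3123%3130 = 3123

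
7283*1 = 7283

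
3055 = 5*611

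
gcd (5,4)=1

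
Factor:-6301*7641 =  - 48145941 = -  3^3*283^1*6301^1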